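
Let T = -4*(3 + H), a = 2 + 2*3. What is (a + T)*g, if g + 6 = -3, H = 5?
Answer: 216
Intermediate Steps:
g = -9 (g = -6 - 3 = -9)
a = 8 (a = 2 + 6 = 8)
T = -32 (T = -4*(3 + 5) = -4*8 = -32)
(a + T)*g = (8 - 32)*(-9) = -24*(-9) = 216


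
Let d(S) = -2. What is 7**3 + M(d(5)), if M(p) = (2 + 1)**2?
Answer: 352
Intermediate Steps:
M(p) = 9 (M(p) = 3**2 = 9)
7**3 + M(d(5)) = 7**3 + 9 = 343 + 9 = 352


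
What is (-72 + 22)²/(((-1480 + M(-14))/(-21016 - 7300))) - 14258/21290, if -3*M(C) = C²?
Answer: 565161399989/12337555 ≈ 45808.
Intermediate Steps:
M(C) = -C²/3
(-72 + 22)²/(((-1480 + M(-14))/(-21016 - 7300))) - 14258/21290 = (-72 + 22)²/(((-1480 - ⅓*(-14)²)/(-21016 - 7300))) - 14258/21290 = (-50)²/(((-1480 - ⅓*196)/(-28316))) - 14258*1/21290 = 2500/(((-1480 - 196/3)*(-1/28316))) - 7129/10645 = 2500/((-4636/3*(-1/28316))) - 7129/10645 = 2500/(1159/21237) - 7129/10645 = 2500*(21237/1159) - 7129/10645 = 53092500/1159 - 7129/10645 = 565161399989/12337555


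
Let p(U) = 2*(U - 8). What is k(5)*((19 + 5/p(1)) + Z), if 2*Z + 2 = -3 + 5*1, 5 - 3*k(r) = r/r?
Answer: 174/7 ≈ 24.857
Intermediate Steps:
p(U) = -16 + 2*U (p(U) = 2*(-8 + U) = -16 + 2*U)
k(r) = 4/3 (k(r) = 5/3 - r/(3*r) = 5/3 - ⅓*1 = 5/3 - ⅓ = 4/3)
Z = 0 (Z = -1 + (-3 + 5*1)/2 = -1 + (-3 + 5)/2 = -1 + (½)*2 = -1 + 1 = 0)
k(5)*((19 + 5/p(1)) + Z) = 4*((19 + 5/(-16 + 2*1)) + 0)/3 = 4*((19 + 5/(-16 + 2)) + 0)/3 = 4*((19 + 5/(-14)) + 0)/3 = 4*((19 + 5*(-1/14)) + 0)/3 = 4*((19 - 5/14) + 0)/3 = 4*(261/14 + 0)/3 = (4/3)*(261/14) = 174/7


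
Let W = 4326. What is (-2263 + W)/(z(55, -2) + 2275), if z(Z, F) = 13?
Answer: 2063/2288 ≈ 0.90166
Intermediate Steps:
(-2263 + W)/(z(55, -2) + 2275) = (-2263 + 4326)/(13 + 2275) = 2063/2288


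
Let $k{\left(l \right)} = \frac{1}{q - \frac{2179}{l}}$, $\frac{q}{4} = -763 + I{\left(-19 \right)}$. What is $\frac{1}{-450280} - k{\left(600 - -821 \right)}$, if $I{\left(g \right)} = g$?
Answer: $\frac{635400813}{2002425328760} \approx 0.00031732$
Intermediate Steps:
$q = -3128$ ($q = 4 \left(-763 - 19\right) = 4 \left(-782\right) = -3128$)
$k{\left(l \right)} = \frac{1}{-3128 - \frac{2179}{l}}$
$\frac{1}{-450280} - k{\left(600 - -821 \right)} = \frac{1}{-450280} - - \frac{600 - -821}{2179 + 3128 \left(600 - -821\right)} = - \frac{1}{450280} - - \frac{600 + 821}{2179 + 3128 \left(600 + 821\right)} = - \frac{1}{450280} - \left(-1\right) 1421 \frac{1}{2179 + 3128 \cdot 1421} = - \frac{1}{450280} - \left(-1\right) 1421 \frac{1}{2179 + 4444888} = - \frac{1}{450280} - \left(-1\right) 1421 \cdot \frac{1}{4447067} = - \frac{1}{450280} - - \frac{1421}{4447067} = - \frac{1}{450280} + \frac{1421}{4447067} = \frac{635400813}{2002425328760}$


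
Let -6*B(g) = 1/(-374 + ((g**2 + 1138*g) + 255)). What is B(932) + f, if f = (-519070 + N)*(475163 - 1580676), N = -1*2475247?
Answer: 38315310468117798845/11574726 ≈ 3.3103e+12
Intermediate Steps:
N = -2475247
f = 3310256369621 (f = (-519070 - 2475247)*(475163 - 1580676) = -2994317*(-1105513) = 3310256369621)
B(g) = -1/(6*(-119 + g**2 + 1138*g)) (B(g) = -1/(6*(-374 + ((g**2 + 1138*g) + 255))) = -1/(6*(-374 + (255 + g**2 + 1138*g))) = -1/(6*(-119 + g**2 + 1138*g)))
B(932) + f = -1/(-714 + 6*932**2 + 6828*932) + 3310256369621 = -1/(-714 + 6*868624 + 6363696) + 3310256369621 = -1/(-714 + 5211744 + 6363696) + 3310256369621 = -1/11574726 + 3310256369621 = 38315310468117798845/11574726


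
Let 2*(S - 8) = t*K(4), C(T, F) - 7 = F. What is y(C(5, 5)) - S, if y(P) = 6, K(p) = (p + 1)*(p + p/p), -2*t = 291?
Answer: 7267/4 ≈ 1816.8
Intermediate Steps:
t = -291/2 (t = -½*291 = -291/2 ≈ -145.50)
C(T, F) = 7 + F
K(p) = (1 + p)² (K(p) = (1 + p)*(p + 1) = (1 + p)*(1 + p) = (1 + p)²)
S = -7243/4 (S = 8 + (-291*(1 + 4² + 2*4)/2)/2 = 8 + (-291*(1 + 16 + 8)/2)/2 = 8 + (-291/2*25)/2 = 8 + (½)*(-7275/2) = 8 - 7275/4 = -7243/4 ≈ -1810.8)
y(C(5, 5)) - S = 6 - 1*(-7243/4) = 6 + 7243/4 = 7267/4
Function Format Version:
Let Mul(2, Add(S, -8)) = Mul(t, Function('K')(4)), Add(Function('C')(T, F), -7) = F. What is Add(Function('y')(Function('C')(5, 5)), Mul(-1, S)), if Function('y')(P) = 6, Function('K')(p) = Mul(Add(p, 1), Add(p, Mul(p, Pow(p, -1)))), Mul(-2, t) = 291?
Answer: Rational(7267, 4) ≈ 1816.8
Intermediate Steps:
t = Rational(-291, 2) (t = Mul(Rational(-1, 2), 291) = Rational(-291, 2) ≈ -145.50)
Function('C')(T, F) = Add(7, F)
Function('K')(p) = Pow(Add(1, p), 2) (Function('K')(p) = Mul(Add(1, p), Add(p, 1)) = Mul(Add(1, p), Add(1, p)) = Pow(Add(1, p), 2))
S = Rational(-7243, 4) (S = Add(8, Mul(Rational(1, 2), Mul(Rational(-291, 2), Add(1, Pow(4, 2), Mul(2, 4))))) = Add(8, Mul(Rational(1, 2), Mul(Rational(-291, 2), Add(1, 16, 8)))) = Add(8, Mul(Rational(1, 2), Mul(Rational(-291, 2), 25))) = Add(8, Mul(Rational(1, 2), Rational(-7275, 2))) = Add(8, Rational(-7275, 4)) = Rational(-7243, 4) ≈ -1810.8)
Add(Function('y')(Function('C')(5, 5)), Mul(-1, S)) = Add(6, Mul(-1, Rational(-7243, 4))) = Add(6, Rational(7243, 4)) = Rational(7267, 4)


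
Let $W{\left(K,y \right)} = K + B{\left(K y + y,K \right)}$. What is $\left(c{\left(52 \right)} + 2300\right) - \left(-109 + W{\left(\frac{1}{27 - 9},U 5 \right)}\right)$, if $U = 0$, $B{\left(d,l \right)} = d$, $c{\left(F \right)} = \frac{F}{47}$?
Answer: $\frac{2038903}{846} \approx 2410.1$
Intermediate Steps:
$c{\left(F \right)} = \frac{F}{47}$ ($c{\left(F \right)} = F \frac{1}{47} = \frac{F}{47}$)
$W{\left(K,y \right)} = K + y + K y$ ($W{\left(K,y \right)} = K + \left(K y + y\right) = K + \left(y + K y\right) = K + y + K y$)
$\left(c{\left(52 \right)} + 2300\right) - \left(-109 + W{\left(\frac{1}{27 - 9},U 5 \right)}\right) = \left(\frac{1}{47} \cdot 52 + 2300\right) - \left(-109 + \frac{1}{27 - 9} + 0 \cdot 5 \left(1 + \frac{1}{27 - 9}\right)\right) = \left(\frac{52}{47} + 2300\right) + \left(109 - \left(\frac{1}{18} + 0 \left(1 + \frac{1}{18}\right)\right)\right) = \frac{108152}{47} + \left(109 - \left(\frac{1}{18} + 0 \left(1 + \frac{1}{18}\right)\right)\right) = \frac{108152}{47} + \left(109 - \left(\frac{1}{18} + 0 \cdot \frac{19}{18}\right)\right) = \frac{108152}{47} + \left(109 - \left(\frac{1}{18} + 0\right)\right) = \frac{108152}{47} + \left(109 - \frac{1}{18}\right) = \frac{108152}{47} + \frac{1961}{18} = \frac{2038903}{846}$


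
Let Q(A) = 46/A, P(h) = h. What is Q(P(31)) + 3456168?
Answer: 107141254/31 ≈ 3.4562e+6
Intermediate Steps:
Q(P(31)) + 3456168 = 46/31 + 3456168 = 107141254/31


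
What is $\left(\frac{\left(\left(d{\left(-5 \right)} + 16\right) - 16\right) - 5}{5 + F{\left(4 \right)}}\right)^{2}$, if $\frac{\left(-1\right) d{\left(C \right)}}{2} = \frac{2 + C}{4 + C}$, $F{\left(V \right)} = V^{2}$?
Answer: $\frac{121}{441} \approx 0.27438$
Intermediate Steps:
$d{\left(C \right)} = - \frac{2 \left(2 + C\right)}{4 + C}$ ($d{\left(C \right)} = - 2 \frac{2 + C}{4 + C} = - \frac{2 \left(2 + C\right)}{4 + C}$)
$\left(\frac{\left(\left(d{\left(-5 \right)} + 16\right) - 16\right) - 5}{5 + F{\left(4 \right)}}\right)^{2} = \left(\frac{\left(\left(\frac{2 \left(-2 - -5\right)}{4 - 5} + 16\right) - 16\right) - 5}{5 + 4^{2}}\right)^{2} = \left(\frac{\left(\left(\frac{2 \left(-2 + 5\right)}{-1} + 16\right) - 16\right) - 5}{5 + 16}\right)^{2} = \left(\frac{\left(\left(2 \left(-1\right) 3 + 16\right) - 16\right) - 5}{21}\right)^{2} = \left(\left(\left(\left(-6 + 16\right) - 16\right) - 5\right) \frac{1}{21}\right)^{2} = \left(\left(\left(10 - 16\right) - 5\right) \frac{1}{21}\right)^{2} = \left(\left(-6 - 5\right) \frac{1}{21}\right)^{2} = \left(\left(-11\right) \frac{1}{21}\right)^{2} = \left(- \frac{11}{21}\right)^{2} = \frac{121}{441}$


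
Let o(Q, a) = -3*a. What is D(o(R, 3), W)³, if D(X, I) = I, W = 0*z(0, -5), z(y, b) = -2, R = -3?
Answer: 0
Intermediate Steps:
W = 0 (W = 0*(-2) = 0)
D(o(R, 3), W)³ = 0³ = 0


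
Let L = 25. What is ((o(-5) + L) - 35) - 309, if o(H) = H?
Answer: -324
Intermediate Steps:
((o(-5) + L) - 35) - 309 = ((-5 + 25) - 35) - 309 = (20 - 35) - 309 = -15 - 309 = -324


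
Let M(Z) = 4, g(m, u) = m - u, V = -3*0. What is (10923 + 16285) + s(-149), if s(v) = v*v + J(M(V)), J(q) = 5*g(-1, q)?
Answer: 49384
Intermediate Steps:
V = 0
J(q) = -5 - 5*q (J(q) = 5*(-1 - q) = -5 - 5*q)
s(v) = -25 + v² (s(v) = v*v + (-5 - 5*4) = v² + (-5 - 20) = v² - 25 = -25 + v²)
(10923 + 16285) + s(-149) = (10923 + 16285) + (-25 + (-149)²) = 27208 + (-25 + 22201) = 27208 + 22176 = 49384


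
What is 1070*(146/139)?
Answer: 156220/139 ≈ 1123.9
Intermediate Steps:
1070*(146/139) = 156220/139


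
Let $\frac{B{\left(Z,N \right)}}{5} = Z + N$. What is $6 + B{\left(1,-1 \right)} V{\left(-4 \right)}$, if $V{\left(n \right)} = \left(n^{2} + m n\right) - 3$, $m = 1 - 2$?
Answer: $6$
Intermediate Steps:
$m = -1$
$B{\left(Z,N \right)} = 5 N + 5 Z$ ($B{\left(Z,N \right)} = 5 \left(Z + N\right) = 5 \left(N + Z\right) = 5 N + 5 Z$)
$V{\left(n \right)} = -3 + n^{2} - n$ ($V{\left(n \right)} = \left(n^{2} - n\right) - 3 = -3 + n^{2} - n$)
$6 + B{\left(1,-1 \right)} V{\left(-4 \right)} = 6 + \left(5 \left(-1\right) + 5 \cdot 1\right) \left(-3 + \left(-4\right)^{2} - -4\right) = 6 + \left(-5 + 5\right) \left(-3 + 16 + 4\right) = 6 + 0 \cdot 17 = 6 + 0 = 6$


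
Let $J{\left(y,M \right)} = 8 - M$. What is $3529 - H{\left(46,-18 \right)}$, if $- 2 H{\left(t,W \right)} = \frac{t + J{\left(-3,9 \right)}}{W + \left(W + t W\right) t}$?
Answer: $\frac{30532903}{8652} \approx 3529.0$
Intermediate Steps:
$H{\left(t,W \right)} = - \frac{-1 + t}{2 \left(W + t \left(W + W t\right)\right)}$ ($H{\left(t,W \right)} = - \frac{\left(t + \left(8 - 9\right)\right) \frac{1}{W + \left(W + t W\right) t}}{2} = - \frac{\left(t + \left(8 - 9\right)\right) \frac{1}{W + \left(W + W t\right) t}}{2} = - \frac{\left(t - 1\right) \frac{1}{W + t \left(W + W t\right)}}{2} = - \frac{\left(-1 + t\right) \frac{1}{W + t \left(W + W t\right)}}{2} = - \frac{\frac{1}{W + t \left(W + W t\right)} \left(-1 + t\right)}{2} = - \frac{-1 + t}{2 \left(W + t \left(W + W t\right)\right)}$)
$3529 - H{\left(46,-18 \right)} = 3529 - \frac{1 - 46}{2 \left(-18\right) \left(1 + 46 + 46^{2}\right)} = 3529 - \frac{1}{2} \left(- \frac{1}{18}\right) \frac{1}{1 + 46 + 2116} \left(1 - 46\right) = 3529 - \frac{1}{2} \left(- \frac{1}{18}\right) \frac{1}{2163} \left(-45\right) = 3529 - \frac{5}{8652} = \frac{30532903}{8652}$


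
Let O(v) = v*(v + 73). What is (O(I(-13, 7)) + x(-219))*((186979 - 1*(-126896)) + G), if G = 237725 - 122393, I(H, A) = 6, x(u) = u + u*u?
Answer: 20694644712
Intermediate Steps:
x(u) = u + u**2
O(v) = v*(73 + v)
G = 115332
(O(I(-13, 7)) + x(-219))*((186979 - 1*(-126896)) + G) = (6*(73 + 6) - 219*(1 - 219))*((186979 - 1*(-126896)) + 115332) = (6*79 - 219*(-218))*((186979 + 126896) + 115332) = (474 + 47742)*(313875 + 115332) = 48216*429207 = 20694644712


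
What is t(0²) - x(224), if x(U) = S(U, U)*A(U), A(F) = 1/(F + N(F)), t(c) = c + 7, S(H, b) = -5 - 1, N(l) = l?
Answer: 1571/224 ≈ 7.0134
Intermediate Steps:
S(H, b) = -6
t(c) = 7 + c
A(F) = 1/(2*F) (A(F) = 1/(F + F) = 1/(2*F))
x(U) = -3/U
t(0²) - x(224) = (7 + 0²) - (-3)/224 = (7 + 0) - (-3)/224 = 7 - 1*(-3/224) = 7 + 3/224 = 1571/224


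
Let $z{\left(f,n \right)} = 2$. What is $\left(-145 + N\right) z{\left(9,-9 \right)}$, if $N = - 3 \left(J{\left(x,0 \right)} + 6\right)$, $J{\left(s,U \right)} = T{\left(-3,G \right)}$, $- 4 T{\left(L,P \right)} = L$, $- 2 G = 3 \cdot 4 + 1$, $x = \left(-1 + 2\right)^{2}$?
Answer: $- \frac{661}{2} \approx -330.5$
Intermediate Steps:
$x = 1$ ($x = 1^{2} = 1$)
$G = - \frac{13}{2}$ ($G = - \frac{3 \cdot 4 + 1}{2} = - \frac{12 + 1}{2} = \left(- \frac{1}{2}\right) 13 = - \frac{13}{2} \approx -6.5$)
$T{\left(L,P \right)} = - \frac{L}{4}$
$J{\left(s,U \right)} = \frac{3}{4}$ ($J{\left(s,U \right)} = \left(- \frac{1}{4}\right) \left(-3\right) = \frac{3}{4}$)
$N = - \frac{81}{4}$ ($N = - 3 \left(\frac{3}{4} + 6\right) = \left(-3\right) \frac{27}{4} = - \frac{81}{4} \approx -20.25$)
$\left(-145 + N\right) z{\left(9,-9 \right)} = \left(-145 - \frac{81}{4}\right) 2 = \left(- \frac{661}{4}\right) 2 = - \frac{661}{2}$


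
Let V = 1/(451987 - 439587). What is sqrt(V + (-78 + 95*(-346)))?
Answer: I*sqrt(12665211169)/620 ≈ 181.52*I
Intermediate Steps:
V = 1/12400 ≈ 8.0645e-5
sqrt(V + (-78 + 95*(-346))) = sqrt(1/12400 + (-78 + 95*(-346))) = sqrt(1/12400 + (-78 - 32870)) = sqrt(1/12400 - 32948) = sqrt(-408555199/12400) = I*sqrt(12665211169)/620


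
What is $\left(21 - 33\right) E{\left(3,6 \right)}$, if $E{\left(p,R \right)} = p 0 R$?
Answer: $0$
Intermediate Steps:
$E{\left(p,R \right)} = 0$ ($E{\left(p,R \right)} = 0 R = 0$)
$\left(21 - 33\right) E{\left(3,6 \right)} = \left(21 - 33\right) 0 = \left(-12\right) 0 = 0$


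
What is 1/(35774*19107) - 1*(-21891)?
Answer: 14963238809839/683533818 ≈ 21891.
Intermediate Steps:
1/(35774*19107) - 1*(-21891) = (1/35774)*(1/19107) + 21891 = 1/683533818 + 21891 = 14963238809839/683533818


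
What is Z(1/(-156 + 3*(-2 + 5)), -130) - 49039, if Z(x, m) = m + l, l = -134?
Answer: -49303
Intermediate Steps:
Z(x, m) = -134 + m (Z(x, m) = m - 134 = -134 + m)
Z(1/(-156 + 3*(-2 + 5)), -130) - 49039 = (-134 - 130) - 49039 = -264 - 49039 = -49303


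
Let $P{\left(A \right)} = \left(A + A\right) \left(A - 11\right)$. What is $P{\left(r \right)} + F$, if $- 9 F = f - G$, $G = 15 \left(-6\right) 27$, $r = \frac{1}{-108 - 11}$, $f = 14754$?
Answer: $- \frac{81106348}{42483} \approx -1909.1$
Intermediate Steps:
$r = - \frac{1}{119}$ ($r = \frac{1}{-119} = - \frac{1}{119} \approx -0.0084034$)
$P{\left(A \right)} = 2 A \left(-11 + A\right)$
$G = -2430$ ($G = \left(-90\right) 27 = -2430$)
$F = - \frac{5728}{3}$ ($F = - \frac{14754 - -2430}{9} = - \frac{14754 + 2430}{9} = \left(- \frac{1}{9}\right) 17184 = - \frac{5728}{3} \approx -1909.3$)
$P{\left(r \right)} + F = 2 \left(- \frac{1}{119}\right) \left(-11 - \frac{1}{119}\right) - \frac{5728}{3} = 2 \left(- \frac{1}{119}\right) \left(- \frac{1310}{119}\right) - \frac{5728}{3} = \frac{2620}{14161} - \frac{5728}{3} = - \frac{81106348}{42483}$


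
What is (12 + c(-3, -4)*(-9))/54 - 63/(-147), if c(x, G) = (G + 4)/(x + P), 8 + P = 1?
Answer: 41/63 ≈ 0.65079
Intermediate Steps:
P = -7 (P = -8 + 1 = -7)
c(x, G) = (4 + G)/(-7 + x) (c(x, G) = (G + 4)/(x - 7) = (4 + G)/(-7 + x))
(12 + c(-3, -4)*(-9))/54 - 63/(-147) = (12 + ((4 - 4)/(-7 - 3))*(-9))/54 - 63/(-147) = (12 + (0/(-10))*(-9))*(1/54) - 63*(-1/147) = (12 - ⅒*0*(-9))*(1/54) + 3/7 = (12 + 0*(-9))*(1/54) + 3/7 = (12 + 0)*(1/54) + 3/7 = 12*(1/54) + 3/7 = 2/9 + 3/7 = 41/63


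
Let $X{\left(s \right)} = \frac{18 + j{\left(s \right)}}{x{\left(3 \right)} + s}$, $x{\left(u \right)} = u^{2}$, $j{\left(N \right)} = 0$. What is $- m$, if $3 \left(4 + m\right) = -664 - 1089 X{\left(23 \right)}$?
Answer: $\frac{20617}{48} \approx 429.52$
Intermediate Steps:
$X{\left(s \right)} = \frac{18}{9 + s}$ ($X{\left(s \right)} = \frac{18 + 0}{3^{2} + s} = \frac{18}{9 + s}$)
$m = - \frac{20617}{48}$ ($m = -4 + \frac{-664 - 1089 \frac{18}{9 + 23}}{3} = -4 + \frac{-664 - 1089 \cdot \frac{18}{32}}{3} = -4 + \frac{-664 - 1089 \cdot 18 \cdot \frac{1}{32}}{3} = -4 + \frac{-664 - \frac{9801}{16}}{3} = -4 + \frac{1}{3} \left(- \frac{20425}{16}\right) = -4 - \frac{20425}{48} = - \frac{20617}{48} \approx -429.52$)
$- m = \left(-1\right) \left(- \frac{20617}{48}\right) = \frac{20617}{48}$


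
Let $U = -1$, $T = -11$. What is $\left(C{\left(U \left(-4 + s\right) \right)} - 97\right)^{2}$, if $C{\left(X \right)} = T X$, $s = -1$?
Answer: $23104$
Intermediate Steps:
$C{\left(X \right)} = - 11 X$
$\left(C{\left(U \left(-4 + s\right) \right)} - 97\right)^{2} = \left(- 11 \left(- (-4 - 1)\right) - 97\right)^{2} = \left(- 11 \left(\left(-1\right) \left(-5\right)\right) - 97\right)^{2} = \left(\left(-11\right) 5 - 97\right)^{2} = \left(-55 - 97\right)^{2} = \left(-152\right)^{2} = 23104$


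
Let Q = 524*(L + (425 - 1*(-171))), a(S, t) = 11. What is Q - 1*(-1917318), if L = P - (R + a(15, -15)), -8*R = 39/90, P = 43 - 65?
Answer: 132741503/60 ≈ 2.2124e+6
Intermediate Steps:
P = -22
R = -13/240 (R = -39/(8*90) = -⅛*13/30 = -13/240 ≈ -0.054167)
L = -7907/240 (L = -22 - (-13/240 + 11) = -22 - 1*2627/240 = -22 - 2627/240 = -7907/240 ≈ -32.946)
Q = 17702423/60 (Q = 524*(-7907/240 + (425 - 1*(-171))) = 524*(-7907/240 + (425 + 171)) = 524*(-7907/240 + 596) = 524*(135133/240) = 17702423/60 ≈ 2.9504e+5)
Q - 1*(-1917318) = 17702423/60 - 1*(-1917318) = 17702423/60 + 1917318 = 132741503/60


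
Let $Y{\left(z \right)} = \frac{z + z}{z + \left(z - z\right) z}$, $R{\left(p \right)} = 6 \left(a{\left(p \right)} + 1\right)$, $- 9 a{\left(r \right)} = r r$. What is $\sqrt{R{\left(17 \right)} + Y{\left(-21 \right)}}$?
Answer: $\frac{i \sqrt{1662}}{3} \approx 13.589 i$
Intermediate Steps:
$a{\left(r \right)} = - \frac{r^{2}}{9}$ ($a{\left(r \right)} = - \frac{r r}{9} = - \frac{r^{2}}{9}$)
$R{\left(p \right)} = 6 - \frac{2 p^{2}}{3}$ ($R{\left(p \right)} = 6 \left(- \frac{p^{2}}{9} + 1\right) = 6 \left(1 - \frac{p^{2}}{9}\right) = 6 - \frac{2 p^{2}}{3}$)
$Y{\left(z \right)} = 2$ ($Y{\left(z \right)} = \frac{2 z}{z + 0 z} = \frac{2 z}{z + 0} = \frac{2 z}{z} = 2$)
$\sqrt{R{\left(17 \right)} + Y{\left(-21 \right)}} = \sqrt{\left(6 - \frac{2 \cdot 17^{2}}{3}\right) + 2} = \sqrt{\left(6 - \frac{578}{3}\right) + 2} = \sqrt{- \frac{560}{3} + 2} = \sqrt{- \frac{554}{3}} = \frac{i \sqrt{1662}}{3}$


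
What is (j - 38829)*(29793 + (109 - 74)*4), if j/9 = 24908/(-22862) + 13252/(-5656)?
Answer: -2685885124567623/2309062 ≈ -1.1632e+9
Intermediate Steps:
j = -71332533/2309062 (j = 9*(24908/(-22862) + 13252/(-5656)) = 9*(24908*(-1/22862) + 13252*(-1/5656)) = 9*(-12454/11431 - 3313/1414) = 9*(-7925837/2309062) = -71332533/2309062 ≈ -30.892)
(j - 38829)*(29793 + (109 - 74)*4) = (-71332533/2309062 - 38829)*(29793 + (109 - 74)*4) = -89729900931*(29793 + 35*4)/2309062 = -89729900931*(29793 + 140)/2309062 = -89729900931/2309062*29933 = -2685885124567623/2309062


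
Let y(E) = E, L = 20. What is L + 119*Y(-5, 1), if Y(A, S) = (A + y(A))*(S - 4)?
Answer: 3590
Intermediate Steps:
Y(A, S) = 2*A*(-4 + S) (Y(A, S) = (A + A)*(S - 4) = (2*A)*(-4 + S) = 2*A*(-4 + S))
L + 119*Y(-5, 1) = 20 + 119*(2*(-5)*(-4 + 1)) = 20 + 119*(2*(-5)*(-3)) = 20 + 119*30 = 20 + 3570 = 3590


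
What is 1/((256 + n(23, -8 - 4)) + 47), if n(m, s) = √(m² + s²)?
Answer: 303/91136 - √673/91136 ≈ 0.0030400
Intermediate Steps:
1/((256 + n(23, -8 - 4)) + 47) = 1/((256 + √(23² + (-8 - 4)²)) + 47) = 1/((256 + √(529 + (-12)²)) + 47) = 1/((256 + √(529 + 144)) + 47) = 1/((256 + √673) + 47) = 1/(303 + √673)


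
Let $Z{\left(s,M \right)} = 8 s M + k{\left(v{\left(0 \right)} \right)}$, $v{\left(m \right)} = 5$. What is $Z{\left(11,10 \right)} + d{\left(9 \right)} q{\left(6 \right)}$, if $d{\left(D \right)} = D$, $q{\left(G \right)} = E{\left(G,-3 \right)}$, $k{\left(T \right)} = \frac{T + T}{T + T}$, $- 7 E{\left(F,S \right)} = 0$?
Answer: $881$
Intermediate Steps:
$E{\left(F,S \right)} = 0$ ($E{\left(F,S \right)} = \left(- \frac{1}{7}\right) 0 = 0$)
$k{\left(T \right)} = 1$ ($k{\left(T \right)} = \frac{2 T}{2 T} = 2 T \frac{1}{2 T} = 1$)
$q{\left(G \right)} = 0$
$Z{\left(s,M \right)} = 1 + 8 M s$ ($Z{\left(s,M \right)} = 8 s M + 1 = 8 M s + 1 = 1 + 8 M s$)
$Z{\left(11,10 \right)} + d{\left(9 \right)} q{\left(6 \right)} = \left(1 + 8 \cdot 10 \cdot 11\right) + 9 \cdot 0 = \left(1 + 880\right) + 0 = 881 + 0 = 881$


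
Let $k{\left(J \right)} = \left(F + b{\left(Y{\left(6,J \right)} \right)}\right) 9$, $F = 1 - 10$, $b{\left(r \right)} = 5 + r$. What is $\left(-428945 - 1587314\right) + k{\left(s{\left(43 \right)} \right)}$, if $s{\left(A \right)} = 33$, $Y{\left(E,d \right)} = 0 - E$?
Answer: $-2016349$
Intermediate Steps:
$Y{\left(E,d \right)} = - E$
$F = -9$
$k{\left(J \right)} = -90$ ($k{\left(J \right)} = \left(-9 + \left(5 - 6\right)\right) 9 = \left(-9 - 1\right) 9 = \left(-10\right) 9 = -90$)
$\left(-428945 - 1587314\right) + k{\left(s{\left(43 \right)} \right)} = \left(-428945 - 1587314\right) - 90 = -2016259 - 90 = -2016349$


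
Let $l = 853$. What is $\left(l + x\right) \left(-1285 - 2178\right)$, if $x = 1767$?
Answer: $-9073060$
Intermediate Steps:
$\left(l + x\right) \left(-1285 - 2178\right) = \left(853 + 1767\right) \left(-1285 - 2178\right) = 2620 \left(-3463\right) = -9073060$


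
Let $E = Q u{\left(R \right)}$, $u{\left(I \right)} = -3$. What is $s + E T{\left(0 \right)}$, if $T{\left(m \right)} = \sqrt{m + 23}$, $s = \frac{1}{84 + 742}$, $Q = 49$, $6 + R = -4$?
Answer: $\frac{1}{826} - 147 \sqrt{23} \approx -704.99$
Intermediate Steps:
$R = -10$ ($R = -6 - 4 = -10$)
$s = \frac{1}{826} \approx 0.0012107$
$T{\left(m \right)} = \sqrt{23 + m}$
$E = -147$ ($E = 49 \left(-3\right) = -147$)
$s + E T{\left(0 \right)} = \frac{1}{826} - 147 \sqrt{23 + 0} = \frac{1}{826} - 147 \sqrt{23}$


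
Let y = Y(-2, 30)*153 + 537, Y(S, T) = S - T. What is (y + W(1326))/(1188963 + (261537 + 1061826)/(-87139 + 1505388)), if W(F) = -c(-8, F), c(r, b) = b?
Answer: -537516371/112416460610 ≈ -0.0047815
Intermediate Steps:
W(F) = -F
y = -4359 (y = (-2 - 1*30)*153 + 537 = (-2 - 30)*153 + 537 = -32*153 + 537 = -4896 + 537 = -4359)
(y + W(1326))/(1188963 + (261537 + 1061826)/(-87139 + 1505388)) = (-4359 - 1*1326)/(1188963 + (261537 + 1061826)/(-87139 + 1505388)) = (-4359 - 1326)/(1188963 + 1323363/1418249) = -5685/(1188963 + 1323363*(1/1418249)) = -5685/(1188963 + 1323363/1418249) = -5685/1686246909150/1418249 = -5685*1418249/1686246909150 = -537516371/112416460610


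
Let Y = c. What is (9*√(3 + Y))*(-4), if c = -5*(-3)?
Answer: -108*√2 ≈ -152.74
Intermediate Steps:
c = 15
Y = 15
(9*√(3 + Y))*(-4) = (9*√(3 + 15))*(-4) = (9*√18)*(-4) = (9*(3*√2))*(-4) = (27*√2)*(-4) = -108*√2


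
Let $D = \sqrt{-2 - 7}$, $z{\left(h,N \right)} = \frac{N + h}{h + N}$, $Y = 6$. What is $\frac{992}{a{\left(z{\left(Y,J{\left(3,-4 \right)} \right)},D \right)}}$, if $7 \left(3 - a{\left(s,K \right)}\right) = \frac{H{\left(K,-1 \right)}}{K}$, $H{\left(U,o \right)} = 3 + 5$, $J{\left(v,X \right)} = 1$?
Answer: $\frac{1312416}{4033} - \frac{166656 i}{4033} \approx 325.42 - 41.323 i$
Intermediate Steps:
$H{\left(U,o \right)} = 8$
$z{\left(h,N \right)} = 1$ ($z{\left(h,N \right)} = \frac{N + h}{N + h} = 1$)
$D = 3 i$ ($D = \sqrt{-9} = 3 i \approx 3.0 i$)
$a{\left(s,K \right)} = 3 - \frac{8}{7 K}$ ($a{\left(s,K \right)} = 3 - \frac{8 \frac{1}{K}}{7} = 3 - \frac{8}{7 K}$)
$\frac{992}{a{\left(z{\left(Y,J{\left(3,-4 \right)} \right)},D \right)}} = \frac{992}{3 - \frac{8}{7 \cdot 3 i}} = \frac{992}{3 - \frac{8 \left(- \frac{i}{3}\right)}{7}} = \frac{992}{3 + \frac{8 i}{21}} = 992 \frac{441 \left(3 - \frac{8 i}{21}\right)}{4033} = \frac{437472 \left(3 - \frac{8 i}{21}\right)}{4033}$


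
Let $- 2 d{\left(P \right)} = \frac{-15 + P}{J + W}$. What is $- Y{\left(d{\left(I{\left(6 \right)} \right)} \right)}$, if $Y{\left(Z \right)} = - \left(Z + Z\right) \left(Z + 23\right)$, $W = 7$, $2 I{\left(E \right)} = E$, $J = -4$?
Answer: $100$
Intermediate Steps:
$I{\left(E \right)} = \frac{E}{2}$
$d{\left(P \right)} = \frac{5}{2} - \frac{P}{6}$ ($d{\left(P \right)} = - \frac{\left(-15 + P\right) \frac{1}{-4 + 7}}{2} = - \frac{\left(-15 + P\right) \frac{1}{3}}{2} = - \frac{-5 + \frac{P}{3}}{2} = \frac{5}{2} - \frac{P}{6}$)
$Y{\left(Z \right)} = - 2 Z \left(23 + Z\right)$
$- Y{\left(d{\left(I{\left(6 \right)} \right)} \right)} = - \left(-2\right) \left(\frac{5}{2} - \frac{\frac{1}{2} \cdot 6}{6}\right) \left(23 + \left(\frac{5}{2} - \frac{\frac{1}{2} \cdot 6}{6}\right)\right) = - \left(-2\right) \left(\frac{5}{2} - \frac{1}{2}\right) \left(23 + \left(\frac{5}{2} - \frac{1}{2}\right)\right) = - \left(-2\right) 2 \left(23 + 2\right) = - \left(-2\right) 2 \cdot 25 = \left(-1\right) \left(-100\right) = 100$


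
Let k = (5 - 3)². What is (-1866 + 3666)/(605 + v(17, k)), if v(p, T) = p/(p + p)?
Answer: 3600/1211 ≈ 2.9727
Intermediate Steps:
k = 4 (k = 2² = 4)
v(p, T) = ½ (v(p, T) = p/((2*p)) = (1/(2*p))*p = ½)
(-1866 + 3666)/(605 + v(17, k)) = (-1866 + 3666)/(605 + ½) = 1800/(1211/2) = 1800*(2/1211) = 3600/1211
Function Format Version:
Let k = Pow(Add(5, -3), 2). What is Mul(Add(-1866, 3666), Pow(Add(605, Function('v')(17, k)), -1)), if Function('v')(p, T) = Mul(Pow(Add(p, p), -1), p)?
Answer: Rational(3600, 1211) ≈ 2.9727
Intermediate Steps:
k = 4 (k = Pow(2, 2) = 4)
Function('v')(p, T) = Rational(1, 2) (Function('v')(p, T) = Mul(Pow(Mul(2, p), -1), p) = Mul(Mul(Rational(1, 2), Pow(p, -1)), p) = Rational(1, 2))
Mul(Add(-1866, 3666), Pow(Add(605, Function('v')(17, k)), -1)) = Mul(Add(-1866, 3666), Pow(Add(605, Rational(1, 2)), -1)) = Mul(1800, Pow(Rational(1211, 2), -1)) = Mul(1800, Rational(2, 1211)) = Rational(3600, 1211)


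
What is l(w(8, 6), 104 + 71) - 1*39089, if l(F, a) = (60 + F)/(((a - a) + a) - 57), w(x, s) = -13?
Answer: -4612455/118 ≈ -39089.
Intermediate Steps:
l(F, a) = (60 + F)/(-57 + a) (l(F, a) = (60 + F)/((0 + a) - 57) = (60 + F)/(a - 57) = (60 + F)/(-57 + a))
l(w(8, 6), 104 + 71) - 1*39089 = (60 - 13)/(-57 + (104 + 71)) - 1*39089 = 47/(-57 + 175) - 39089 = 47/118 - 39089 = -4612455/118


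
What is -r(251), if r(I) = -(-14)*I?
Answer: -3514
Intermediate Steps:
r(I) = 14*I
-r(251) = -14*251 = -1*3514 = -3514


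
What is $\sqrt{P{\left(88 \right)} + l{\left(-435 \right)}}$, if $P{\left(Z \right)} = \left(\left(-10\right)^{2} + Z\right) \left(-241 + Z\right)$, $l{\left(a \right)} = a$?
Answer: $i \sqrt{29199} \approx 170.88 i$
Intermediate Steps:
$P{\left(Z \right)} = \left(-241 + Z\right) \left(100 + Z\right)$ ($P{\left(Z \right)} = \left(100 + Z\right) \left(-241 + Z\right) = \left(-241 + Z\right) \left(100 + Z\right)$)
$\sqrt{P{\left(88 \right)} + l{\left(-435 \right)}} = \sqrt{\left(-24100 + 88^{2} - 12408\right) - 435} = \sqrt{\left(-24100 + 7744 - 12408\right) - 435} = \sqrt{-28764 - 435} = \sqrt{-29199} = i \sqrt{29199}$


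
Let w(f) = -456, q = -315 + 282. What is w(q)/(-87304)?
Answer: 57/10913 ≈ 0.0052231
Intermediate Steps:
q = -33
w(q)/(-87304) = -456/(-87304) = -456*(-1/87304) = 57/10913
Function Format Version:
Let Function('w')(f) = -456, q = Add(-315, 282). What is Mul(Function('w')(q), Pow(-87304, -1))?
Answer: Rational(57, 10913) ≈ 0.0052231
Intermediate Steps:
q = -33
Mul(Function('w')(q), Pow(-87304, -1)) = Mul(-456, Pow(-87304, -1)) = Mul(-456, Rational(-1, 87304)) = Rational(57, 10913)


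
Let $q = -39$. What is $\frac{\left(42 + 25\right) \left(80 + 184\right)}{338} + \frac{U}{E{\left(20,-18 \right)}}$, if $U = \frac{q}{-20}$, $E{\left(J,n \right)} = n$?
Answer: $\frac{1059083}{20280} \approx 52.223$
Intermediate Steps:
$U = \frac{39}{20}$ ($U = - \frac{39}{-20} = \left(-39\right) \left(- \frac{1}{20}\right) = \frac{39}{20} \approx 1.95$)
$\frac{\left(42 + 25\right) \left(80 + 184\right)}{338} + \frac{U}{E{\left(20,-18 \right)}} = \frac{\left(42 + 25\right) \left(80 + 184\right)}{338} + \frac{39}{20 \left(-18\right)} = 67 \cdot 264 \cdot \frac{1}{338} + \frac{39}{20} \left(- \frac{1}{18}\right) = 17688 \cdot \frac{1}{338} - \frac{13}{120} = \frac{8844}{169} - \frac{13}{120} = \frac{1059083}{20280}$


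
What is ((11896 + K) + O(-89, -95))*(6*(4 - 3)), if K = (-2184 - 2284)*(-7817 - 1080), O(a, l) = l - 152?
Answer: 238580670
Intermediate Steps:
O(a, l) = -152 + l
K = 39751796 (K = -4468*(-8897) = 39751796)
((11896 + K) + O(-89, -95))*(6*(4 - 3)) = ((11896 + 39751796) + (-152 - 95))*(6*(4 - 3)) = (39763692 - 247)*(6*1) = 39763445*6 = 238580670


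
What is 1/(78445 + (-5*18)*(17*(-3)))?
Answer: 1/83035 ≈ 1.2043e-5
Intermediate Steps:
1/(78445 + (-5*18)*(17*(-3))) = 1/(78445 - 90*(-51)) = 1/(78445 + 4590) = 1/83035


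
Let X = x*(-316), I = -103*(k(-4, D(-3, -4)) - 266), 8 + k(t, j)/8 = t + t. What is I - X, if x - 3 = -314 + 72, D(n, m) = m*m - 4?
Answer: -34942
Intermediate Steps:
D(n, m) = -4 + m² (D(n, m) = m² - 4 = -4 + m²)
x = -239 (x = 3 + (-314 + 72) = 3 - 242 = -239)
k(t, j) = -64 + 16*t (k(t, j) = -64 + 8*(t + t) = -64 + 8*(2*t) = -64 + 16*t)
I = 40582 (I = -103*((-64 + 16*(-4)) - 266) = -103*((-64 - 64) - 266) = -103*(-128 - 266) = -103*(-394) = 40582)
X = 75524 (X = -239*(-316) = 75524)
I - X = 40582 - 1*75524 = 40582 - 75524 = -34942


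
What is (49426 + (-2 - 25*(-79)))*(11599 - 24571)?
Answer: -666747828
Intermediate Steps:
(49426 + (-2 - 25*(-79)))*(11599 - 24571) = (49426 + (-2 + 1975))*(-12972) = (49426 + 1973)*(-12972) = 51399*(-12972) = -666747828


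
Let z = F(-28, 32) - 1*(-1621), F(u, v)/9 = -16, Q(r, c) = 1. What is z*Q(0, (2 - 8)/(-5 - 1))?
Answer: 1477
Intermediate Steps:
F(u, v) = -144 (F(u, v) = 9*(-16) = -144)
z = 1477 (z = -144 - 1*(-1621) = -144 + 1621 = 1477)
z*Q(0, (2 - 8)/(-5 - 1)) = 1477*1 = 1477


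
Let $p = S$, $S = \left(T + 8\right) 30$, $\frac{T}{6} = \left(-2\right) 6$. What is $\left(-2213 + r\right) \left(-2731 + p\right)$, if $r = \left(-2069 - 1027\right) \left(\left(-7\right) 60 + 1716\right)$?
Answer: $18672039479$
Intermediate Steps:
$T = -72$ ($T = 6 \left(\left(-2\right) 6\right) = 6 \left(-12\right) = -72$)
$S = -1920$ ($S = \left(-72 + 8\right) 30 = \left(-64\right) 30 = -1920$)
$p = -1920$
$r = -4012416$ ($r = - 3096 \left(-420 + 1716\right) = \left(-3096\right) 1296 = -4012416$)
$\left(-2213 + r\right) \left(-2731 + p\right) = \left(-2213 - 4012416\right) \left(-2731 - 1920\right) = \left(-4014629\right) \left(-4651\right) = 18672039479$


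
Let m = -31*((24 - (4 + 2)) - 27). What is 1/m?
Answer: 1/279 ≈ 0.0035842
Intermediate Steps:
m = 279 (m = -31*((24 - 1*6) - 27) = -31*((24 - 6) - 27) = -31*(18 - 27) = -31*(-9) = 279)
1/m = 1/279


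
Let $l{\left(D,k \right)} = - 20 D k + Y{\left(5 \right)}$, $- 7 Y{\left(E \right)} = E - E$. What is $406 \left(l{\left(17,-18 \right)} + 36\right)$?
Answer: $2499336$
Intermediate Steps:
$Y{\left(E \right)} = 0$ ($Y{\left(E \right)} = - \frac{E - E}{7} = \left(- \frac{1}{7}\right) 0 = 0$)
$l{\left(D,k \right)} = - 20 D k$ ($l{\left(D,k \right)} = - 20 D k + 0 = - 20 D k$)
$406 \left(l{\left(17,-18 \right)} + 36\right) = 406 \left(\left(-20\right) 17 \left(-18\right) + 36\right) = 406 \left(6120 + 36\right) = 406 \cdot 6156 = 2499336$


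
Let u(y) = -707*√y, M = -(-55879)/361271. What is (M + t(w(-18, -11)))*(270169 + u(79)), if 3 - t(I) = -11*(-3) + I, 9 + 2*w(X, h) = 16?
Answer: -6509289514431/722542 + 17034033093*√79/722542 ≈ -8.7993e+6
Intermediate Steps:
w(X, h) = 7/2 (w(X, h) = -9/2 + (½)*16 = -9/2 + 8 = 7/2)
M = 55879/361271 (M = -(-55879)/361271 = -1*(-55879/361271) = 55879/361271 ≈ 0.15467)
t(I) = -30 - I (t(I) = 3 - (-11*(-3) + I) = 3 - (33 + I) = 3 + (-33 - I) = -30 - I)
(M + t(w(-18, -11)))*(270169 + u(79)) = (55879/361271 + (-30 - 1*7/2))*(270169 - 707*√79) = (55879/361271 + (-30 - 7/2))*(270169 - 707*√79) = (55879/361271 - 67/2)*(270169 - 707*√79) = -24093399*(270169 - 707*√79)/722542 = -6509289514431/722542 + 17034033093*√79/722542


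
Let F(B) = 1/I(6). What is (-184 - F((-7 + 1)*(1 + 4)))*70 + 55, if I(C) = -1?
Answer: -12755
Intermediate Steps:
F(B) = -1 (F(B) = 1/(-1) = -1)
(-184 - F((-7 + 1)*(1 + 4)))*70 + 55 = (-184 - 1*(-1))*70 + 55 = (-184 + 1)*70 + 55 = -183*70 + 55 = -12810 + 55 = -12755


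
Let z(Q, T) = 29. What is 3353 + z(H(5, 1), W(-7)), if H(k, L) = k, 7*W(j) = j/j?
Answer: 3382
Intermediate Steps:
W(j) = ⅐ (W(j) = (j/j)/7 = (⅐)*1 = ⅐)
3353 + z(H(5, 1), W(-7)) = 3353 + 29 = 3382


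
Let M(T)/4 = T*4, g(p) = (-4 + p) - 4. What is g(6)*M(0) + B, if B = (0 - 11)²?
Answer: 121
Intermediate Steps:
g(p) = -8 + p
B = 121 (B = (-11)² = 121)
M(T) = 16*T (M(T) = 4*(T*4) = 4*(4*T) = 16*T)
g(6)*M(0) + B = (-8 + 6)*(16*0) + 121 = -2*0 + 121 = 0 + 121 = 121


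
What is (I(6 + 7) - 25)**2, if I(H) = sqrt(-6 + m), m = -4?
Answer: (25 - I*sqrt(10))**2 ≈ 615.0 - 158.11*I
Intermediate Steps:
I(H) = I*sqrt(10) (I(H) = sqrt(-6 - 4) = sqrt(-10) = I*sqrt(10))
(I(6 + 7) - 25)**2 = (I*sqrt(10) - 25)**2 = (-25 + I*sqrt(10))**2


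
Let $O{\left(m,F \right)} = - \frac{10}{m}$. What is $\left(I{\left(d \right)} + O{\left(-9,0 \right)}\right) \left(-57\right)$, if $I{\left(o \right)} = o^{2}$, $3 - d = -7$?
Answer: $- \frac{17290}{3} \approx -5763.3$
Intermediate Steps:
$d = 10$ ($d = 3 - -7 = 3 + 7 = 10$)
$\left(I{\left(d \right)} + O{\left(-9,0 \right)}\right) \left(-57\right) = \left(10^{2} - \frac{10}{-9}\right) \left(-57\right) = \left(100 - - \frac{10}{9}\right) \left(-57\right) = \left(100 + \frac{10}{9}\right) \left(-57\right) = \frac{910}{9} \left(-57\right) = - \frac{17290}{3}$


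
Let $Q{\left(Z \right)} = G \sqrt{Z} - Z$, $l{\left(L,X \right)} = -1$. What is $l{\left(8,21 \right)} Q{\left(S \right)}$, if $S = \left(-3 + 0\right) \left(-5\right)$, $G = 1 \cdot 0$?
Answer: $15$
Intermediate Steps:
$G = 0$
$S = 15$ ($S = \left(-3\right) \left(-5\right) = 15$)
$Q{\left(Z \right)} = - Z$ ($Q{\left(Z \right)} = 0 \sqrt{Z} - Z = 0 - Z = - Z$)
$l{\left(8,21 \right)} Q{\left(S \right)} = - \left(-1\right) 15 = \left(-1\right) \left(-15\right) = 15$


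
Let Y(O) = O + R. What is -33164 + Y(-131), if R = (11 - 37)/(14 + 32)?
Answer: -765798/23 ≈ -33296.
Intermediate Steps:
R = -13/23 (R = -26/46 = -26*1/46 = -13/23 ≈ -0.56522)
Y(O) = -13/23 + O (Y(O) = O - 13/23 = -13/23 + O)
-33164 + Y(-131) = -33164 + (-13/23 - 131) = -33164 - 3026/23 = -765798/23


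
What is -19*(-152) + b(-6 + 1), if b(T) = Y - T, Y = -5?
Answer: 2888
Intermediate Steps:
b(T) = -5 - T
-19*(-152) + b(-6 + 1) = -19*(-152) + (-5 - (-6 + 1)) = 2888 + (-5 - 1*(-5)) = 2888 + (-5 + 5) = 2888 + 0 = 2888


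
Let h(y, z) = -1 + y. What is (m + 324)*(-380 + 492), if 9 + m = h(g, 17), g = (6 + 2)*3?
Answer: 37856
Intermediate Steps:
g = 24 (g = 8*3 = 24)
m = 14 (m = -9 + (-1 + 24) = -9 + 23 = 14)
(m + 324)*(-380 + 492) = (14 + 324)*(-380 + 492) = 338*112 = 37856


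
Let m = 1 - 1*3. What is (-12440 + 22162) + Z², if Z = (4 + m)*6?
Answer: 9866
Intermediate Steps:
m = -2 (m = 1 - 3 = -2)
Z = 12 (Z = (4 - 2)*6 = 2*6 = 12)
(-12440 + 22162) + Z² = (-12440 + 22162) + 12² = 9722 + 144 = 9866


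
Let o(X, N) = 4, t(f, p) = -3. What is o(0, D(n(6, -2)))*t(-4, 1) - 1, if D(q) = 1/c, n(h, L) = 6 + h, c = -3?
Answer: -13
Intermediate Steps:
D(q) = -⅓ (D(q) = 1/(-3) = -⅓)
o(0, D(n(6, -2)))*t(-4, 1) - 1 = 4*(-3) - 1 = -12 - 1 = -13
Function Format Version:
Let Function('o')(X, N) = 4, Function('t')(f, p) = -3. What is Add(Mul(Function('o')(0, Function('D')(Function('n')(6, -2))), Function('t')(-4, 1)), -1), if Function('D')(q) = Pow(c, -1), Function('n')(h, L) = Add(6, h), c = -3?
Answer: -13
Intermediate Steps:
Function('D')(q) = Rational(-1, 3) (Function('D')(q) = Pow(-3, -1) = Rational(-1, 3))
Add(Mul(Function('o')(0, Function('D')(Function('n')(6, -2))), Function('t')(-4, 1)), -1) = Add(Mul(4, -3), -1) = Add(-12, -1) = -13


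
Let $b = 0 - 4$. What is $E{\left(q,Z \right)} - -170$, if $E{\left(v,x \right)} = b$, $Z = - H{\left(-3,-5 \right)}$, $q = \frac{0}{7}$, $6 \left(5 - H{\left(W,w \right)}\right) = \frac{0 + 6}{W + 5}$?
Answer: $166$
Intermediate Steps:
$H{\left(W,w \right)} = 5 - \frac{1}{5 + W}$ ($H{\left(W,w \right)} = 5 - \frac{\left(0 + 6\right) \frac{1}{W + 5}}{6} = 5 - \frac{6 \frac{1}{5 + W}}{6} = 5 - \frac{1}{5 + W}$)
$b = -4$ ($b = 0 - 4 = -4$)
$q = 0$ ($q = 0 \cdot \frac{1}{7} = 0$)
$Z = - \frac{9}{2}$ ($Z = - \frac{24 + 5 \left(-3\right)}{5 - 3} = - \frac{24 - 15}{2} = - \frac{9}{2} \approx -4.5$)
$E{\left(v,x \right)} = -4$
$E{\left(q,Z \right)} - -170 = -4 - -170 = -4 + 170 = 166$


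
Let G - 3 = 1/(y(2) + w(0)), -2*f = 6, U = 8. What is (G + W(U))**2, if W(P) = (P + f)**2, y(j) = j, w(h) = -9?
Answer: 38025/49 ≈ 776.02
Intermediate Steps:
f = -3 (f = -1/2*6 = -3)
W(P) = (-3 + P)**2 (W(P) = (P - 3)**2 = (-3 + P)**2)
G = 20/7 (G = 3 + 1/(2 - 9) = 3 + 1/(-7) = 3 - 1/7 = 20/7 ≈ 2.8571)
(G + W(U))**2 = (20/7 + (-3 + 8)**2)**2 = (20/7 + 5**2)**2 = (20/7 + 25)**2 = (195/7)**2 = 38025/49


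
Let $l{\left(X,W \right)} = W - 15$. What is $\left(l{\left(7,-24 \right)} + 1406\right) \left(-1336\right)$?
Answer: $-1826312$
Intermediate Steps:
$l{\left(X,W \right)} = -15 + W$
$\left(l{\left(7,-24 \right)} + 1406\right) \left(-1336\right) = \left(\left(-15 - 24\right) + 1406\right) \left(-1336\right) = \left(-39 + 1406\right) \left(-1336\right) = 1367 \left(-1336\right) = -1826312$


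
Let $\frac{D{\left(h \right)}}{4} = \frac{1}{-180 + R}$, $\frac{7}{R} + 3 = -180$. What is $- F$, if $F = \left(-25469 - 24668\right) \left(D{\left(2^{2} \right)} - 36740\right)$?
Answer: $- \frac{60689510471144}{32947} \approx -1.842 \cdot 10^{9}$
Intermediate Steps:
$R = - \frac{7}{183}$ ($R = \frac{7}{-3 - 180} = \frac{7}{-183} = 7 \left(- \frac{1}{183}\right) = - \frac{7}{183} \approx -0.038251$)
$D{\left(h \right)} = - \frac{732}{32947}$ ($D{\left(h \right)} = \frac{4}{-180 - \frac{7}{183}} = \frac{4}{- \frac{32947}{183}} = 4 \left(- \frac{183}{32947}\right) = - \frac{732}{32947}$)
$F = \frac{60689510471144}{32947}$ ($F = \left(-25469 - 24668\right) \left(- \frac{732}{32947} - 36740\right) = \left(-50137\right) \left(- \frac{1210473512}{32947}\right) = \frac{60689510471144}{32947} \approx 1.842 \cdot 10^{9}$)
$- F = \left(-1\right) \frac{60689510471144}{32947} = - \frac{60689510471144}{32947}$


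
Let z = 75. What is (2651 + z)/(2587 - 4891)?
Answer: -1363/1152 ≈ -1.1832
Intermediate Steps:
(2651 + z)/(2587 - 4891) = (2651 + 75)/(2587 - 4891) = 2726/(-2304) = 2726*(-1/2304) = -1363/1152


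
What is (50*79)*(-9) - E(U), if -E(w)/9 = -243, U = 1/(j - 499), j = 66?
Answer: -37737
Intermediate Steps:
U = -1/433 (U = 1/(66 - 499) = 1/(-433) = -1/433 ≈ -0.0023095)
E(w) = 2187 (E(w) = -9*(-243) = 2187)
(50*79)*(-9) - E(U) = (50*79)*(-9) - 1*2187 = 3950*(-9) - 2187 = -35550 - 2187 = -37737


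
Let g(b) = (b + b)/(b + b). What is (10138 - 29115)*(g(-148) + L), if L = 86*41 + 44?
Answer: -67766867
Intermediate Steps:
g(b) = 1 (g(b) = (2*b)/((2*b)) = (2*b)*(1/(2*b)) = 1)
L = 3570 (L = 3526 + 44 = 3570)
(10138 - 29115)*(g(-148) + L) = (10138 - 29115)*(1 + 3570) = -18977*3571 = -67766867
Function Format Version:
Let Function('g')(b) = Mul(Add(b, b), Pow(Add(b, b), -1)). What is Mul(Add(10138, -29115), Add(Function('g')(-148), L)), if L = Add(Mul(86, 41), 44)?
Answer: -67766867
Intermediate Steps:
Function('g')(b) = 1 (Function('g')(b) = Mul(Mul(2, b), Pow(Mul(2, b), -1)) = Mul(Mul(2, b), Mul(Rational(1, 2), Pow(b, -1))) = 1)
L = 3570 (L = Add(3526, 44) = 3570)
Mul(Add(10138, -29115), Add(Function('g')(-148), L)) = Mul(Add(10138, -29115), Add(1, 3570)) = Mul(-18977, 3571) = -67766867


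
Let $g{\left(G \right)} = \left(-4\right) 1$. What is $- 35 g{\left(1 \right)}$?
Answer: $140$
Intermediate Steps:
$g{\left(G \right)} = -4$
$- 35 g{\left(1 \right)} = \left(-35\right) \left(-4\right) = 140$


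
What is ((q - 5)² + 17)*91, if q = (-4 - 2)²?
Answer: 88998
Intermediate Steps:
q = 36 (q = (-6)² = 36)
((q - 5)² + 17)*91 = ((36 - 5)² + 17)*91 = (31² + 17)*91 = (961 + 17)*91 = 978*91 = 88998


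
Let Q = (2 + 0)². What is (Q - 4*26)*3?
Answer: -300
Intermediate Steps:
Q = 4 (Q = 2² = 4)
(Q - 4*26)*3 = (4 - 4*26)*3 = (4 - 104)*3 = -100*3 = -300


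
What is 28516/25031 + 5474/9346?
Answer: 201765115/116969863 ≈ 1.7249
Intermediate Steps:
28516/25031 + 5474/9346 = 28516*(1/25031) + 5474*(1/9346) = 28516/25031 + 2737/4673 = 201765115/116969863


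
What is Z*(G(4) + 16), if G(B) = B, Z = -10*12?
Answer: -2400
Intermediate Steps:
Z = -120
Z*(G(4) + 16) = -120*(4 + 16) = -120*20 = -2400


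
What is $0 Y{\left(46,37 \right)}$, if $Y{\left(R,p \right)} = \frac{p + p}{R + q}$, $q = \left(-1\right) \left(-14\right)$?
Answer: $0$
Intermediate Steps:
$q = 14$
$Y{\left(R,p \right)} = \frac{2 p}{14 + R}$ ($Y{\left(R,p \right)} = \frac{p + p}{R + 14} = \frac{2 p}{14 + R}$)
$0 Y{\left(46,37 \right)} = 0 \cdot 2 \cdot 37 \frac{1}{14 + 46} = 0 \cdot 2 \cdot 37 \cdot \frac{1}{60} = 0 \cdot \frac{37}{30} = 0$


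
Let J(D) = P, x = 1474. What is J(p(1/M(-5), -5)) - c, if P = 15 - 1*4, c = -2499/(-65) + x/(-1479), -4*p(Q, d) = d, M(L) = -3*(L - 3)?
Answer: -2542726/96135 ≈ -26.450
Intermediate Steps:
M(L) = 9 - 3*L (M(L) = -3*(-3 + L) = 9 - 3*L)
p(Q, d) = -d/4
c = 3600211/96135 (c = -2499/(-65) + 1474/(-1479) = -2499*(-1/65) + 1474*(-1/1479) = 2499/65 - 1474/1479 = 3600211/96135 ≈ 37.450)
P = 11 (P = 15 - 4 = 11)
J(D) = 11
J(p(1/M(-5), -5)) - c = 11 - 1*3600211/96135 = 11 - 3600211/96135 = -2542726/96135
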